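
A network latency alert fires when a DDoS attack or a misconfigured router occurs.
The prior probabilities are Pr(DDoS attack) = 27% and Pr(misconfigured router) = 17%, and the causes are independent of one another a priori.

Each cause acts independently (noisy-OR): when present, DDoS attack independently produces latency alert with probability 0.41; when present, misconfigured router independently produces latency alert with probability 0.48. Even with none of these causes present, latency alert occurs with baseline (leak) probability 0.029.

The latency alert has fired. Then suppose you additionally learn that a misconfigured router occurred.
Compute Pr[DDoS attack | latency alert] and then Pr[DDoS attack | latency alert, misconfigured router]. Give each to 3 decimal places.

Pr[DDoS attack | latency alert] ≈ 0.618; Pr[DDoS attack | latency alert, misconfigured router] ≈ 0.344

Under noisy-OR, P(latency alert | causes) = 1 − (1−0.029)·∏(1−qᵢ) over the active causes.
P(latency alert) = 0.029*0.73*0.83 + 0.49508*0.73*0.17 + 0.42711*0.27*0.83 + 0.702097*0.27*0.17 = 0.017571 + 0.061439 + 0.095715 + 0.032226 = 0.206951
The DDoS attack-present share is 0.095715 + 0.032226 = 0.127941.
P(DDoS attack | latency alert) = 0.127941 / 0.206951 ≈ 0.618

With the extra evidence:
Enumerate both values of DDoS attack and weight by the priors:
  P(latency alert | misconfigured router) = 0.49508·0.73 + 0.702097·0.27
        = 0.361408 + 0.189566 = 0.550974
The terms with DDoS attack present sum to 0.189566, so
  P(DDoS attack | latency alert, misconfigured router) = 0.189566 / 0.550974 ≈ 0.344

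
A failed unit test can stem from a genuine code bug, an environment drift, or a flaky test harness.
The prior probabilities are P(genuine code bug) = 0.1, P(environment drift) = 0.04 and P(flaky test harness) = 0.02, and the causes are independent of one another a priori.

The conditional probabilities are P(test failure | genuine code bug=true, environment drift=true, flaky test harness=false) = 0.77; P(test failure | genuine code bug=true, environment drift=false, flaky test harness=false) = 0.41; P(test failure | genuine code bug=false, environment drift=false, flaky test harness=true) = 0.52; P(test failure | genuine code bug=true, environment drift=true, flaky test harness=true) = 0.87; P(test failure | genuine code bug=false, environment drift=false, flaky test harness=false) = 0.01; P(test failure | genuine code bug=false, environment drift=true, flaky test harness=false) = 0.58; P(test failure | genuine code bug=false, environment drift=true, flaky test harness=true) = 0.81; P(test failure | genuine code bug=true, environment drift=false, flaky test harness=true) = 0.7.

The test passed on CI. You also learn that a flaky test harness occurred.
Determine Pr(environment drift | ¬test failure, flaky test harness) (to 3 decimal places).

Pr(environment drift | ¬test failure, flaky test harness) ≈ 0.016

For the numerator, keep only environment drift=true terms: 0.006840 + 0.000520 = 0.007360
The normalizing constant is 0.48·0.9·0.96 + 0.19·0.9·0.04 + 0.3·0.1·0.96 + 0.13·0.1·0.04 = 0.450880
Posterior = 0.007360 / 0.450880 ≈ 0.016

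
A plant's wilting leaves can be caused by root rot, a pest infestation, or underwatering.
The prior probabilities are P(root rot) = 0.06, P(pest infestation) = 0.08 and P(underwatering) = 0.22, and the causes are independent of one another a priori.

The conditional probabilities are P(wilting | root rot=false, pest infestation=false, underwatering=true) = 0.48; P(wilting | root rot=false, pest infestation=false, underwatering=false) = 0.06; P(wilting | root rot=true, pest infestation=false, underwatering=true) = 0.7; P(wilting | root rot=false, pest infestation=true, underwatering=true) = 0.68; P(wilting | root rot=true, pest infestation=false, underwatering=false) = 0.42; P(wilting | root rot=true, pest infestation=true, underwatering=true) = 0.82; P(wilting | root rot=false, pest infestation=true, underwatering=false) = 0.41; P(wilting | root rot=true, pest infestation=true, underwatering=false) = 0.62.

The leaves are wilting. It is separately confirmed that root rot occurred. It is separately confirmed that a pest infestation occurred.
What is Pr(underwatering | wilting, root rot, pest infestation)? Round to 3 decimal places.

Pr(underwatering | wilting, root rot, pest infestation) ≈ 0.272

Sum P(wilting|·) weighted by the priors over both values of underwatering:
  P(wilting | root rot, pest infestation) = 0.62×0.78 + 0.82×0.22
        = 0.483600 + 0.180400 = 0.664000
Keeping only the underwatering-present terms gives 0.180400, so
  P(underwatering | wilting, root rot, pest infestation) = 0.180400 / 0.664000 ≈ 0.272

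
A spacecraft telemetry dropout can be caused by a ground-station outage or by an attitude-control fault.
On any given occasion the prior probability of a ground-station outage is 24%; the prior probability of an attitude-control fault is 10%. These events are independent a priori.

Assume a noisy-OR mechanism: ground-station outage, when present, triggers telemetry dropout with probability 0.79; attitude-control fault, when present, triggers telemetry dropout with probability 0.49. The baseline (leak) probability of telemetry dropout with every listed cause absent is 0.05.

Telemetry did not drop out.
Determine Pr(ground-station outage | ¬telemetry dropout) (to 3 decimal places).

Under noisy-OR, P(telemetry dropout | causes) = 1 − (1−0.05)·∏(1−qᵢ) over the active causes.
P(¬telemetry dropout) = 0.95×0.76×0.9 + 0.4845×0.76×0.1 + 0.1995×0.24×0.9 + 0.101745×0.24×0.1 = 0.649800 + 0.036822 + 0.043092 + 0.002442 = 0.732156
Restricting to configurations with ground-station outage present: 0.043092 + 0.002442 = 0.045534.
Hence the posterior is 0.045534/0.732156 ≈ 0.062.

Pr(ground-station outage | ¬telemetry dropout) ≈ 0.062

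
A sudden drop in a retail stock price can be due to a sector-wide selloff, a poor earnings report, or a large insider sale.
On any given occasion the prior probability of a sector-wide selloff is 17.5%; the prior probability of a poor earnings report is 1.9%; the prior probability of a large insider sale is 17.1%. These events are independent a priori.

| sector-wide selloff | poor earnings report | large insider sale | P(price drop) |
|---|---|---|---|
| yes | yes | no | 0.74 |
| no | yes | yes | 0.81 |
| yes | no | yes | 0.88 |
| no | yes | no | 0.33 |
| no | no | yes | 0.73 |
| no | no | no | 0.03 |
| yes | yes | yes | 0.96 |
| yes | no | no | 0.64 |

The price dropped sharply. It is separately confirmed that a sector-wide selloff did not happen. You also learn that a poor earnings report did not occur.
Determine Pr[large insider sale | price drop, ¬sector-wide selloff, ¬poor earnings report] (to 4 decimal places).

Enumerate both values of large insider sale and weight by the priors:
  P(price drop | ¬sector-wide selloff, ¬poor earnings report) = 0.03*0.829 + 0.73*0.171
        = 0.024870 + 0.124830 = 0.149700
The terms with large insider sale present sum to 0.124830, so
  P(large insider sale | price drop, ¬sector-wide selloff, ¬poor earnings report) = 0.124830 / 0.149700 ≈ 0.8339

Pr[large insider sale | price drop, ¬sector-wide selloff, ¬poor earnings report] ≈ 0.8339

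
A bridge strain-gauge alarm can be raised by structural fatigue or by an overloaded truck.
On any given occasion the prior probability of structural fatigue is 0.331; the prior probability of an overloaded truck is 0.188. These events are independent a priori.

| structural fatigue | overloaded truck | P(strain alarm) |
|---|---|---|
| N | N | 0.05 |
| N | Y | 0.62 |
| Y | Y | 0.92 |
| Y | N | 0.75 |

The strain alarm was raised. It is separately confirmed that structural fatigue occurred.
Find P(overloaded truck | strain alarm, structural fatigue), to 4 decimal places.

P(overloaded truck | strain alarm, structural fatigue) ≈ 0.2212

P(strain alarm | structural fatigue) = 0.75*0.812 + 0.92*0.188 = 0.609000 + 0.172960 = 0.781960
Of this, 0.172960 comes from 0.92*0.188 (the overloaded truck=true cases).
So P(overloaded truck | strain alarm, structural fatigue) = 0.172960/0.781960 ≈ 0.2212.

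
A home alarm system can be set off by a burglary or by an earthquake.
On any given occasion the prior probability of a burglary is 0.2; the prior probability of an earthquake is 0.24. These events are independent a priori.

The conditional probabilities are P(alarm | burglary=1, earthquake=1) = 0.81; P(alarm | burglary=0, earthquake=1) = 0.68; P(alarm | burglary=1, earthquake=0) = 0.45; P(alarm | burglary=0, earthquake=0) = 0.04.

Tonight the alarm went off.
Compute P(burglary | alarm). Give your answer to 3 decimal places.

Sum P(alarm|·) weighted by the priors over the 4 (burglary, earthquake) configurations:
  P(alarm) = 0.04·0.8·0.76 + 0.68·0.8·0.24 + 0.45·0.2·0.76 + 0.81·0.2·0.24
        = 0.024320 + 0.130560 + 0.068400 + 0.038880 = 0.262160
Configurations with burglary contribute 0.107280, so
  P(burglary | alarm) = 0.107280 / 0.262160 ≈ 0.409

P(burglary | alarm) ≈ 0.409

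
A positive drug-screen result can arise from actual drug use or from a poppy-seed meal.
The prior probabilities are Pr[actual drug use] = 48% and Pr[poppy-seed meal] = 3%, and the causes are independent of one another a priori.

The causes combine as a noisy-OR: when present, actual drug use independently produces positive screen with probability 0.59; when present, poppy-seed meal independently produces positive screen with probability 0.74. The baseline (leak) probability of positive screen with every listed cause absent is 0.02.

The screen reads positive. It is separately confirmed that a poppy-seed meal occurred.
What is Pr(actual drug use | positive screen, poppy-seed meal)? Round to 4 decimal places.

Under noisy-OR, P(positive screen | causes) = 1 − (1−0.02)·∏(1−qᵢ) over the active causes.
By total probability over both values of actual drug use:
  P(positive screen | poppy-seed meal) = 0.7452×0.52 + 0.895532×0.48
        = 0.387504 + 0.429855 = 0.817359
Keeping only the actual drug use-present terms gives 0.429855, so
  P(actual drug use | positive screen, poppy-seed meal) = 0.429855 / 0.817359 ≈ 0.5259

Pr(actual drug use | positive screen, poppy-seed meal) ≈ 0.5259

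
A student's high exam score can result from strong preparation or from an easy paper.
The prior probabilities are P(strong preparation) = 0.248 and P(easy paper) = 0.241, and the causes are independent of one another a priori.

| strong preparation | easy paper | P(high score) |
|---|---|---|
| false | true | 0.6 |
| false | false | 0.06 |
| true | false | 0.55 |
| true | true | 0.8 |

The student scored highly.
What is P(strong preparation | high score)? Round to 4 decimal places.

P(strong preparation | high score) ≈ 0.5142

Sum P(high score|·) weighted by the priors over the 4 (strong preparation, easy paper) configurations:
  P(high score) = 0.06*0.752*0.759 + 0.6*0.752*0.241 + 0.55*0.248*0.759 + 0.8*0.248*0.241
        = 0.034246 + 0.108739 + 0.103528 + 0.047814 = 0.294327
Keeping only the strong preparation-present terms gives 0.151342, so
  P(strong preparation | high score) = 0.151342 / 0.294327 ≈ 0.5142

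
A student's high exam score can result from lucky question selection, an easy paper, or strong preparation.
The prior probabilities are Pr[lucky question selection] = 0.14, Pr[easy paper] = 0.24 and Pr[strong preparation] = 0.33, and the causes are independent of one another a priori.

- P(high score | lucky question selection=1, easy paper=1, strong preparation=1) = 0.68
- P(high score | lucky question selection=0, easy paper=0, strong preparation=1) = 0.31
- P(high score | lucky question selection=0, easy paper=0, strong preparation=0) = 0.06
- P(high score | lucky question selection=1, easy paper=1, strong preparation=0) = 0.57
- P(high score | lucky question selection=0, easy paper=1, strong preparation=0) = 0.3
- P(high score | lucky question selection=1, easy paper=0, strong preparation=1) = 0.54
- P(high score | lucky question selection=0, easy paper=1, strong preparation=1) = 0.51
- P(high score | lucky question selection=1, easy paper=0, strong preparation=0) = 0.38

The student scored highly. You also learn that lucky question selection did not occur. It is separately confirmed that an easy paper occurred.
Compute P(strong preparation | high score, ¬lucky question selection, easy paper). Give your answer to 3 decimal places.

P(high score | ¬lucky question selection, easy paper) = 0.3*0.67 + 0.51*0.33 = 0.201000 + 0.168300 = 0.369300
Restricting to configurations with strong preparation present: 0.51*0.33 = 0.168300.
So P(strong preparation | high score, ¬lucky question selection, easy paper) = 0.168300/0.369300 ≈ 0.456.

P(strong preparation | high score, ¬lucky question selection, easy paper) ≈ 0.456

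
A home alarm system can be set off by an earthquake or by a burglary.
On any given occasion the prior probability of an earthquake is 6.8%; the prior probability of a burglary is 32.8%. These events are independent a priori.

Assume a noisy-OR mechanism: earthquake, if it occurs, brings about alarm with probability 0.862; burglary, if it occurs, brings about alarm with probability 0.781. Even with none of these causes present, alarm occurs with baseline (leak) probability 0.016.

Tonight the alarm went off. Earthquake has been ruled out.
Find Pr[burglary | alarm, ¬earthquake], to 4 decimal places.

Under noisy-OR, P(alarm | causes) = 1 − (1−0.016)·∏(1−qᵢ) over the active causes.
By total probability over both values of burglary:
  P(alarm | ¬earthquake) = 0.016×0.672 + 0.784504×0.328
        = 0.010752 + 0.257317 = 0.268069
Configurations with burglary contribute 0.257317, so
  P(burglary | alarm, ¬earthquake) = 0.257317 / 0.268069 ≈ 0.9599

Pr[burglary | alarm, ¬earthquake] ≈ 0.9599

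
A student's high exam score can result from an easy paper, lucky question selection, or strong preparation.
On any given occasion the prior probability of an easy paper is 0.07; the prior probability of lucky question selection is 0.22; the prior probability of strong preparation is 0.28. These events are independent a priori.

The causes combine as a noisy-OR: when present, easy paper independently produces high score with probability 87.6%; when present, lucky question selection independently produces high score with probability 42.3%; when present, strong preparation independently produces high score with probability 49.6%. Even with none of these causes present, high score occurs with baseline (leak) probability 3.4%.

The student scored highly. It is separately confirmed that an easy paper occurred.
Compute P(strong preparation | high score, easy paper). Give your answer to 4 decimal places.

Under noisy-OR, P(high score | causes) = 1 − (1−0.034)·∏(1−qᵢ) over the active causes.
Enumerate the 4 (lucky question selection, strong preparation) configurations and weight by the priors:
  P(high score | easy paper) = 0.880216·0.78·0.72 + 0.939629·0.78·0.28 + 0.930885·0.22·0.72 + 0.965166·0.22·0.28
        = 0.494329 + 0.205215 + 0.147452 + 0.059454 = 0.906450
Keeping only the strong preparation-present terms gives 0.264669, so
  P(strong preparation | high score, easy paper) = 0.264669 / 0.906450 ≈ 0.2920

P(strong preparation | high score, easy paper) ≈ 0.2920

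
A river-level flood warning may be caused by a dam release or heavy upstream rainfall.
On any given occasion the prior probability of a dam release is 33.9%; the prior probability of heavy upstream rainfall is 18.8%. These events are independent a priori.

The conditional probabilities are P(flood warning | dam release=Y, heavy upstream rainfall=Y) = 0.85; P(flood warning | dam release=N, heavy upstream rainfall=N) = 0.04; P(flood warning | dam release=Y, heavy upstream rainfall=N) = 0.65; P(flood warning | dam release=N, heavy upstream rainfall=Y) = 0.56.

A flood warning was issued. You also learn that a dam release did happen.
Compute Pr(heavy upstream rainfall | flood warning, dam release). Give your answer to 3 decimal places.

Pr(heavy upstream rainfall | flood warning, dam release) ≈ 0.232

Sum P(flood warning|·) weighted by the priors over both values of heavy upstream rainfall:
  P(flood warning | dam release) = 0.65×0.812 + 0.85×0.188
        = 0.527800 + 0.159800 = 0.687600
The terms with heavy upstream rainfall present sum to 0.159800, so
  P(heavy upstream rainfall | flood warning, dam release) = 0.159800 / 0.687600 ≈ 0.232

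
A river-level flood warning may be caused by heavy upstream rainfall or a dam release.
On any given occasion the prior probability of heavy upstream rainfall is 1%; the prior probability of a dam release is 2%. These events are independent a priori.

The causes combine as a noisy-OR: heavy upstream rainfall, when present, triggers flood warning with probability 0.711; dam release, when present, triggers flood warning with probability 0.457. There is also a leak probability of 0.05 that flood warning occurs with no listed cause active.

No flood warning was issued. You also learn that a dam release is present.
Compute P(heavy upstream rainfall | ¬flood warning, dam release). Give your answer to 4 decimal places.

Under noisy-OR, P(flood warning | causes) = 1 − (1−0.05)·∏(1−qᵢ) over the active causes.
For the numerator, keep only heavy upstream rainfall=true terms: 0.149081*0.01 = 0.001491
Denominator P(¬flood warning | dam release): 0.51585*0.99 + 0.149081*0.01 = 0.512183
Posterior = 0.001491 / 0.512183 ≈ 0.0029

P(heavy upstream rainfall | ¬flood warning, dam release) ≈ 0.0029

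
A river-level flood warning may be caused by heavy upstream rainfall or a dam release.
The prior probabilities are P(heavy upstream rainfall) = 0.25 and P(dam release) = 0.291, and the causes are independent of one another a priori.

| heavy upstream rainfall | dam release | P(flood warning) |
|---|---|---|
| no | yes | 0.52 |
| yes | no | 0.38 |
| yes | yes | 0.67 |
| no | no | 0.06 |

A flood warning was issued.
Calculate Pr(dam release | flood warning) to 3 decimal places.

Pr(dam release | flood warning) ≈ 0.620

By total probability over the 4 (heavy upstream rainfall, dam release) configurations:
  P(flood warning) = 0.06*0.75*0.709 + 0.52*0.75*0.291 + 0.38*0.25*0.709 + 0.67*0.25*0.291
        = 0.031905 + 0.113490 + 0.067355 + 0.048743 = 0.261493
Keeping only the dam release-present terms gives 0.162233, so
  P(dam release | flood warning) = 0.162233 / 0.261493 ≈ 0.620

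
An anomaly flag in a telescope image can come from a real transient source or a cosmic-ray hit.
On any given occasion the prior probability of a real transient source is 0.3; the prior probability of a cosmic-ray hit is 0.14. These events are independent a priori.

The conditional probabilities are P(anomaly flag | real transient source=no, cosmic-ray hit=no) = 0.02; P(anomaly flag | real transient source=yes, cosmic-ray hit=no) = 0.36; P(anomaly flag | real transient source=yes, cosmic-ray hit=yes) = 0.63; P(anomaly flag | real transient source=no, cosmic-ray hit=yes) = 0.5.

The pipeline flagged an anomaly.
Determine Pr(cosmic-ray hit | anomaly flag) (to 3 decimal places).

Pr(cosmic-ray hit | anomaly flag) ≈ 0.418

By total probability over the 4 (real transient source, cosmic-ray hit) configurations:
  P(anomaly flag) = 0.02·0.7·0.86 + 0.5·0.7·0.14 + 0.36·0.3·0.86 + 0.63·0.3·0.14
        = 0.012040 + 0.049000 + 0.092880 + 0.026460 = 0.180380
Configurations with cosmic-ray hit contribute 0.075460, so
  P(cosmic-ray hit | anomaly flag) = 0.075460 / 0.180380 ≈ 0.418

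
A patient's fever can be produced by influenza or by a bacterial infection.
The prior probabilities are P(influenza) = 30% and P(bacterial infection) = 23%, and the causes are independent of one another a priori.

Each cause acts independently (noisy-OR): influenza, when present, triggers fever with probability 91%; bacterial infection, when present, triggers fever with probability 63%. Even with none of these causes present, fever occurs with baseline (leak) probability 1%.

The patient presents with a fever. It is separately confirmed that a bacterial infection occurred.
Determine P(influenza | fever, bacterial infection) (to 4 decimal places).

P(influenza | fever, bacterial infection) ≈ 0.3954

Under noisy-OR, P(fever | causes) = 1 − (1−0.01)·∏(1−qᵢ) over the active causes.
Sum P(fever|·) weighted by the priors over both values of influenza:
  P(fever | bacterial infection) = 0.6337*0.7 + 0.967033*0.3
        = 0.443590 + 0.290110 = 0.733700
Configurations with influenza contribute 0.290110, so
  P(influenza | fever, bacterial infection) = 0.290110 / 0.733700 ≈ 0.3954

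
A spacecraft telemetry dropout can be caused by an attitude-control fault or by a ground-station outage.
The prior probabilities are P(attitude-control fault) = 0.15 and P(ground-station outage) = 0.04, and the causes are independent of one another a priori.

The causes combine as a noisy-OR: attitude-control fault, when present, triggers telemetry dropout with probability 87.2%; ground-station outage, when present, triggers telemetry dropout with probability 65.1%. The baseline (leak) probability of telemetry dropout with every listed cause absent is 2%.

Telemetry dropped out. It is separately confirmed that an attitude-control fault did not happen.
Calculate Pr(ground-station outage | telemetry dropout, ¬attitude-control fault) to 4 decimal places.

Pr(ground-station outage | telemetry dropout, ¬attitude-control fault) ≈ 0.5782

Under noisy-OR, P(telemetry dropout | causes) = 1 − (1−0.02)·∏(1−qᵢ) over the active causes.
By total probability over both values of ground-station outage:
  P(telemetry dropout | ¬attitude-control fault) = 0.02*0.96 + 0.65798*0.04
        = 0.019200 + 0.026319 = 0.045519
The terms with ground-station outage present sum to 0.026319, so
  P(ground-station outage | telemetry dropout, ¬attitude-control fault) = 0.026319 / 0.045519 ≈ 0.5782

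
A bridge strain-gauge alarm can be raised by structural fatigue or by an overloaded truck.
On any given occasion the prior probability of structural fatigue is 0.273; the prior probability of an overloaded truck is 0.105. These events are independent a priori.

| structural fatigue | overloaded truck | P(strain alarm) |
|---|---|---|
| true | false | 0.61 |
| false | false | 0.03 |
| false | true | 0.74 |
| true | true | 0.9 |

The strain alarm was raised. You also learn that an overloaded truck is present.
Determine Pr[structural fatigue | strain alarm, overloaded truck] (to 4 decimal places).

P(strain alarm | overloaded truck) = 0.74×0.727 + 0.9×0.273 = 0.537980 + 0.245700 = 0.783680
The structural fatigue-present share is 0.9×0.273 = 0.245700.
P(structural fatigue | strain alarm, overloaded truck) = 0.245700 / 0.783680 ≈ 0.3135

Pr[structural fatigue | strain alarm, overloaded truck] ≈ 0.3135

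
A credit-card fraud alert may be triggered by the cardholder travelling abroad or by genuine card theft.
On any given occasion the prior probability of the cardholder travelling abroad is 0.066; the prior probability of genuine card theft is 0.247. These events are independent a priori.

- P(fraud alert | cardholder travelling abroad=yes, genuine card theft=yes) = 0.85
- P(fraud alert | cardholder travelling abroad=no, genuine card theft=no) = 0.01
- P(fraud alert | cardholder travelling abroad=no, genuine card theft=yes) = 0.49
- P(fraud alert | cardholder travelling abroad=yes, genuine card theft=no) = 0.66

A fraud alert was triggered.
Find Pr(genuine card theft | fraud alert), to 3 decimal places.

P(fraud alert) = 0.01×0.934×0.753 + 0.49×0.934×0.247 + 0.66×0.066×0.753 + 0.85×0.066×0.247 = 0.007033 + 0.113042 + 0.032801 + 0.013857 = 0.166733
Restricting to configurations with genuine card theft present: 0.113042 + 0.013857 = 0.126899.
P(genuine card theft | fraud alert) = 0.126899 / 0.166733 ≈ 0.761

Pr(genuine card theft | fraud alert) ≈ 0.761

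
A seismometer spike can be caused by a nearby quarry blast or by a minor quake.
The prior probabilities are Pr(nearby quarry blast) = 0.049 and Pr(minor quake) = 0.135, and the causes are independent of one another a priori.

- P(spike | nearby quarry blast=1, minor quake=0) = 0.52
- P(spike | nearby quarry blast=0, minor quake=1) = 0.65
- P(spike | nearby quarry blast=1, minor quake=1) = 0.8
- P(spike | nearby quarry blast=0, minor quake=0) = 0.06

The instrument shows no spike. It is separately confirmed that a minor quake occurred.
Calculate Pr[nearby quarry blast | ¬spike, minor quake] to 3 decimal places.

By total probability over both values of nearby quarry blast:
  P(¬spike | minor quake) = 0.35*0.951 + 0.2*0.049
        = 0.332850 + 0.009800 = 0.342650
Keeping only the nearby quarry blast-present terms gives 0.009800, so
  P(nearby quarry blast | ¬spike, minor quake) = 0.009800 / 0.342650 ≈ 0.029

Pr[nearby quarry blast | ¬spike, minor quake] ≈ 0.029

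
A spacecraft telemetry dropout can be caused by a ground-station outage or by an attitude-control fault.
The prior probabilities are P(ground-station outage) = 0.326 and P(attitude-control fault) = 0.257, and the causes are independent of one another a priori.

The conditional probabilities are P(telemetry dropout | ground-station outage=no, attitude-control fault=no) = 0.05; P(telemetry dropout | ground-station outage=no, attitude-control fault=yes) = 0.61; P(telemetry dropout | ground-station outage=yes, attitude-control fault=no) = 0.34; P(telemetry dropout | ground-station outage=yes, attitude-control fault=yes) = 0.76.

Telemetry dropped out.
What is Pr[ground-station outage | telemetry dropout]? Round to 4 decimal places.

Pr[ground-station outage | telemetry dropout] ≈ 0.5277

P(telemetry dropout) = 0.05*0.674*0.743 + 0.61*0.674*0.257 + 0.34*0.326*0.743 + 0.76*0.326*0.257 = 0.025039 + 0.105663 + 0.082354 + 0.063674 = 0.276730
Restricting to configurations with ground-station outage present: 0.082354 + 0.063674 = 0.146028.
So P(ground-station outage | telemetry dropout) = 0.146028/0.276730 ≈ 0.5277.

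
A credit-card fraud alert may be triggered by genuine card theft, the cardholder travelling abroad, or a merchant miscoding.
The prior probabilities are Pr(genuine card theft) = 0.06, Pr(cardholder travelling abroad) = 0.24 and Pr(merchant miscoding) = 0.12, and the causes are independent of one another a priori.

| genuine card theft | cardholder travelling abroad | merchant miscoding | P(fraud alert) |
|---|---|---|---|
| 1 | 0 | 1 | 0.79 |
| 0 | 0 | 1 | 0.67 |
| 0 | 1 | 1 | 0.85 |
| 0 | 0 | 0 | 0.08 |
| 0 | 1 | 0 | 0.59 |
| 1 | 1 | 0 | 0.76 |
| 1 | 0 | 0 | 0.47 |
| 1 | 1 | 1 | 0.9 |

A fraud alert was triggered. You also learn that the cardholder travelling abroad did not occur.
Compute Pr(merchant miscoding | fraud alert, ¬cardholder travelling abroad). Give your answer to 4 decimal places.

For the numerator, keep only merchant miscoding=true terms: 0.075576 + 0.005688 = 0.081264
The normalizing constant is 0.08*0.94*0.88 + 0.67*0.94*0.12 + 0.47*0.06*0.88 + 0.79*0.06*0.12 = 0.172256
P(merchant miscoding | fraud alert, ¬cardholder travelling abroad) = 0.081264/0.172256 ≈ 0.4718

Pr(merchant miscoding | fraud alert, ¬cardholder travelling abroad) ≈ 0.4718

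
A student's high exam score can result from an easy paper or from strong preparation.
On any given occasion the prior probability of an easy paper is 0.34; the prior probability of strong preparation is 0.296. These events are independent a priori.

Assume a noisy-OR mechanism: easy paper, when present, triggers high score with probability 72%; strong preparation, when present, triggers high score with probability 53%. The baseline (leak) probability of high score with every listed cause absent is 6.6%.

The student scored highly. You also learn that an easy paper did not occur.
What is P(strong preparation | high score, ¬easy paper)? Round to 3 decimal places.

Under noisy-OR, P(high score | causes) = 1 − (1−0.066)·∏(1−qᵢ) over the active causes.
P(high score | ¬easy paper) = 0.066·0.704 + 0.56102·0.296 = 0.046464 + 0.166062 = 0.212526
Restricting to configurations with strong preparation present: 0.56102·0.296 = 0.166062.
Hence the posterior is 0.166062/0.212526 ≈ 0.781.

P(strong preparation | high score, ¬easy paper) ≈ 0.781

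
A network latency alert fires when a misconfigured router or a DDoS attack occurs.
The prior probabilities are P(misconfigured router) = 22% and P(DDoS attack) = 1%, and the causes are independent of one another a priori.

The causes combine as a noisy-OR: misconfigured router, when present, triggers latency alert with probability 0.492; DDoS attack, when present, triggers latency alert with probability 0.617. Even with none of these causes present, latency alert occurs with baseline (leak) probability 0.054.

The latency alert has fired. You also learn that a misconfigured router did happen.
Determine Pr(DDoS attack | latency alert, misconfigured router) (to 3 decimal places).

Pr(DDoS attack | latency alert, misconfigured router) ≈ 0.016

Under noisy-OR, P(latency alert | causes) = 1 − (1−0.054)·∏(1−qᵢ) over the active causes.
Weight on DDoS attack=true, given the evidence: 0.815942×0.01 = 0.008159
Normalizer over all consistent configurations: 0.519432×0.99 + 0.815942×0.01 = 0.522397
Posterior = 0.008159 / 0.522397 ≈ 0.016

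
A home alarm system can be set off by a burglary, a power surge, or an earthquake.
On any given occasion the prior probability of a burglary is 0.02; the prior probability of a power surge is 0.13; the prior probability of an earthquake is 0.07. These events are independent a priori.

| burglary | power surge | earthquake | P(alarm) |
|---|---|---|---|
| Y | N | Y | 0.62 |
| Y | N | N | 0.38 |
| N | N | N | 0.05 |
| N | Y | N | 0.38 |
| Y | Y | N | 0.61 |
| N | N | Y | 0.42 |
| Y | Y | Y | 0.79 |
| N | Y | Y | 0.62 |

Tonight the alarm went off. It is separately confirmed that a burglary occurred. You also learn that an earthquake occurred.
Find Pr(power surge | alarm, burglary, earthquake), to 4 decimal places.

Weight on power surge=true, given the evidence: 0.79·0.13 = 0.102700
The normalizing constant is 0.62·0.87 + 0.79·0.13 = 0.642100
P(power surge | alarm, burglary, earthquake) = 0.102700/0.642100 ≈ 0.1599

Pr(power surge | alarm, burglary, earthquake) ≈ 0.1599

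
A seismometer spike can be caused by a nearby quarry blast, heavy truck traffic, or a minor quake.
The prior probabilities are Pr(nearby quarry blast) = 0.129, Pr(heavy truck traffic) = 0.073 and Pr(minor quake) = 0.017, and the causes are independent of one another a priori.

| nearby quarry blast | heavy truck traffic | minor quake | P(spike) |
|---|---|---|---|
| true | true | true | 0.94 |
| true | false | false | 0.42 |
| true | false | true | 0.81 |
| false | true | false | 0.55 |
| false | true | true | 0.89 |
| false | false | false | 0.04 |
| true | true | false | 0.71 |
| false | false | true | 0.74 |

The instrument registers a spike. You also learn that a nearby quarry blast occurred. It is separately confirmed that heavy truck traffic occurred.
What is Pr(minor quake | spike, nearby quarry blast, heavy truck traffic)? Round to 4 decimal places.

Pr(minor quake | spike, nearby quarry blast, heavy truck traffic) ≈ 0.0224

P(spike | nearby quarry blast, heavy truck traffic) = 0.71·0.983 + 0.94·0.017 = 0.697930 + 0.015980 = 0.713910
Of this, 0.015980 comes from 0.94·0.017 (the minor quake=true cases).
So P(minor quake | spike, nearby quarry blast, heavy truck traffic) = 0.015980/0.713910 ≈ 0.0224.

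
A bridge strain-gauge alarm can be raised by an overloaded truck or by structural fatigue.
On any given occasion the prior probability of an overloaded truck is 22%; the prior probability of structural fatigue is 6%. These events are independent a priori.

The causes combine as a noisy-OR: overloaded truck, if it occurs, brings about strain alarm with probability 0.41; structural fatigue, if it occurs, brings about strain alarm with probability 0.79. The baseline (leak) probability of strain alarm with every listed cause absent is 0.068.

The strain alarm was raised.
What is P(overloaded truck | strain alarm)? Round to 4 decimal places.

Under noisy-OR, P(strain alarm | causes) = 1 − (1−0.068)·∏(1−qᵢ) over the active causes.
Weight on overloaded truck=true, given the evidence: 0.093085 + 0.011676 = 0.104761
The normalizing constant is 0.068*0.78*0.94 + 0.80428*0.78*0.06 + 0.45012*0.22*0.94 + 0.884525*0.22*0.06 = 0.192259
Posterior = 0.104761 / 0.192259 ≈ 0.5449

P(overloaded truck | strain alarm) ≈ 0.5449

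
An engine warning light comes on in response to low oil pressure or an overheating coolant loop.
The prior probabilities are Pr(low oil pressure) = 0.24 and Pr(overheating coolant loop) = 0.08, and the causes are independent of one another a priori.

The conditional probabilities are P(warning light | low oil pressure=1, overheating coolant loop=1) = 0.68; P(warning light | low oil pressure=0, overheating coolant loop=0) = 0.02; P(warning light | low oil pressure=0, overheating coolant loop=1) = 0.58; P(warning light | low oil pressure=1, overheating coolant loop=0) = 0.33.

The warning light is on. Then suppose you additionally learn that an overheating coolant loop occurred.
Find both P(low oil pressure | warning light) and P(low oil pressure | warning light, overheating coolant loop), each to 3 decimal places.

Numerator (weight on configurations with low oil pressure): 0.072864 + 0.013056 = 0.085920
Normalizer over all consistent configurations: 0.02×0.76×0.92 + 0.58×0.76×0.08 + 0.33×0.24×0.92 + 0.68×0.24×0.08 = 0.135168
Posterior = 0.085920 / 0.135168 ≈ 0.636

Now condition on the additional information:
By total probability over both values of low oil pressure:
  P(warning light | overheating coolant loop) = 0.58×0.76 + 0.68×0.24
        = 0.440800 + 0.163200 = 0.604000
Configurations with low oil pressure contribute 0.163200, so
  P(low oil pressure | warning light, overheating coolant loop) = 0.163200 / 0.604000 ≈ 0.270
This is intercausal reasoning (explaining away): once overheating coolant loop accounts for the warning light, low oil pressure becomes less likely.

P(low oil pressure | warning light) ≈ 0.636; P(low oil pressure | warning light, overheating coolant loop) ≈ 0.270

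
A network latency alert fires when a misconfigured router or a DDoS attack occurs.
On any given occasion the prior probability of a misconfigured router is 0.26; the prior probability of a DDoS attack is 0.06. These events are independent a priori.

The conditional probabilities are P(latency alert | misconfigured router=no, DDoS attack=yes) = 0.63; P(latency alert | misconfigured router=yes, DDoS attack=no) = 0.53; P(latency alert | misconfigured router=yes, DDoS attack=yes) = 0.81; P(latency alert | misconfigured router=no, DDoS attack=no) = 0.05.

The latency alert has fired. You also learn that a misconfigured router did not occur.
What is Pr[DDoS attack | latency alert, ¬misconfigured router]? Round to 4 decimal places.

P(latency alert | ¬misconfigured router) = 0.05×0.94 + 0.63×0.06 = 0.047000 + 0.037800 = 0.084800
The DDoS attack-present share is 0.63×0.06 = 0.037800.
P(DDoS attack | latency alert, ¬misconfigured router) = 0.037800 / 0.084800 ≈ 0.4458

Pr[DDoS attack | latency alert, ¬misconfigured router] ≈ 0.4458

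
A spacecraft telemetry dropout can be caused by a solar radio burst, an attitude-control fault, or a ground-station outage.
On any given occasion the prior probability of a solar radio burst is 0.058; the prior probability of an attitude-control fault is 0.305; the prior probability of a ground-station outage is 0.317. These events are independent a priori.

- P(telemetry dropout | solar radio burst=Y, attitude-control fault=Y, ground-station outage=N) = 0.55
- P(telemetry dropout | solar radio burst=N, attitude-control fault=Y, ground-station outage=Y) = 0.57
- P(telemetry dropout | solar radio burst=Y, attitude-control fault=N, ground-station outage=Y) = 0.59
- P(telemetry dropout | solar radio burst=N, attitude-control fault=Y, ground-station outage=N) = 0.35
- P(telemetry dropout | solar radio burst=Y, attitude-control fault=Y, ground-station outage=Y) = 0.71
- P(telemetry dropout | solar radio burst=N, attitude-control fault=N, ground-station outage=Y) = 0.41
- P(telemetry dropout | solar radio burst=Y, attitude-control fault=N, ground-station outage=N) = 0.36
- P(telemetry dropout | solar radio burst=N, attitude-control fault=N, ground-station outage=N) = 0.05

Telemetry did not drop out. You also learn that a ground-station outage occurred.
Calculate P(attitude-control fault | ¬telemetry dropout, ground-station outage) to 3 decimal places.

Sum P(¬telemetry dropout|·) weighted by the priors over the 4 (solar radio burst, attitude-control fault) configurations:
  P(¬telemetry dropout | ground-station outage) = 0.59*0.942*0.695 + 0.43*0.942*0.305 + 0.41*0.058*0.695 + 0.29*0.058*0.305
        = 0.386267 + 0.123543 + 0.016527 + 0.005130 = 0.531467
The terms with attitude-control fault present sum to 0.128673, so
  P(attitude-control fault | ¬telemetry dropout, ground-station outage) = 0.128673 / 0.531467 ≈ 0.242

P(attitude-control fault | ¬telemetry dropout, ground-station outage) ≈ 0.242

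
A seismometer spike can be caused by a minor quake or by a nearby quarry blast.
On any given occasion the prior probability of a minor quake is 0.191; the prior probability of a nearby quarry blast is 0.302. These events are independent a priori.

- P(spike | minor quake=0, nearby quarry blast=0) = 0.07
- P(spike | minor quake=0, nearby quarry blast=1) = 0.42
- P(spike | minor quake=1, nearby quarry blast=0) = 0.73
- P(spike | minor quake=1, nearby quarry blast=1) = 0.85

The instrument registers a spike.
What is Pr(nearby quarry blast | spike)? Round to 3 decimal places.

Sum P(spike|·) weighted by the priors over the 4 (minor quake, nearby quarry blast) configurations:
  P(spike) = 0.07×0.809×0.698 + 0.42×0.809×0.302 + 0.73×0.191×0.698 + 0.85×0.191×0.302
        = 0.039528 + 0.102614 + 0.097322 + 0.049030 = 0.288494
Configurations with nearby quarry blast contribute 0.151644, so
  P(nearby quarry blast | spike) = 0.151644 / 0.288494 ≈ 0.526

Pr(nearby quarry blast | spike) ≈ 0.526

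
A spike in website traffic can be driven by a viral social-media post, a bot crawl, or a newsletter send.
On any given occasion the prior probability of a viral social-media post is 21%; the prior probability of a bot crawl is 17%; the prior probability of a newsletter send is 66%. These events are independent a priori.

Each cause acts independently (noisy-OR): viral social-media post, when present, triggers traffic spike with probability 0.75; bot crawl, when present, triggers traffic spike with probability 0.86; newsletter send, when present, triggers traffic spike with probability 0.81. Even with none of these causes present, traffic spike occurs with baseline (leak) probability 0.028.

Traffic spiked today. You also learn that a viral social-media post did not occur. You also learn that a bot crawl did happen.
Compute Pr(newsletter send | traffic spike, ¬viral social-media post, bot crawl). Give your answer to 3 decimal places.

Under noisy-OR, P(traffic spike | causes) = 1 − (1−0.028)·∏(1−qᵢ) over the active causes.
Enumerate both values of newsletter send and weight by the priors:
  P(traffic spike | ¬viral social-media post, bot crawl) = 0.86392×0.34 + 0.974145×0.66
        = 0.293733 + 0.642936 = 0.936669
Keeping only the newsletter send-present terms gives 0.642936, so
  P(newsletter send | traffic spike, ¬viral social-media post, bot crawl) = 0.642936 / 0.936669 ≈ 0.686

Pr(newsletter send | traffic spike, ¬viral social-media post, bot crawl) ≈ 0.686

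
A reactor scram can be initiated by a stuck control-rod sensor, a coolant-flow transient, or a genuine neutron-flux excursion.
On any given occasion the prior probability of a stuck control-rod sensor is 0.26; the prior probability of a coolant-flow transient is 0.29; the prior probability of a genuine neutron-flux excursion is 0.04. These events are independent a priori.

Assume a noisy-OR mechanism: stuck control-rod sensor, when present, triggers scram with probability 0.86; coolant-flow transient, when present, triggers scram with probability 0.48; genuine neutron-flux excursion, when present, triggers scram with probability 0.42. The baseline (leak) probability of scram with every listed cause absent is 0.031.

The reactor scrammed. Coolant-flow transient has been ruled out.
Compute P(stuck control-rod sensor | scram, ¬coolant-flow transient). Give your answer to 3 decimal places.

P(stuck control-rod sensor | scram, ¬coolant-flow transient) ≈ 0.866

Under noisy-OR, P(scram | causes) = 1 − (1−0.031)·∏(1−qᵢ) over the active causes.
For the numerator, keep only stuck control-rod sensor=true terms: 0.215739 + 0.009582 = 0.225321
The normalizing constant is 0.031×0.74×0.96 + 0.43798×0.74×0.04 + 0.86434×0.26×0.96 + 0.921317×0.26×0.04 = 0.260307
P(stuck control-rod sensor | scram, ¬coolant-flow transient) = 0.225321/0.260307 ≈ 0.866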